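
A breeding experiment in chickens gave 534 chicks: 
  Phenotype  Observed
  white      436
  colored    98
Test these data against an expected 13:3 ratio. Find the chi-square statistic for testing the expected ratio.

0.056

The 13:3 ratio has 16 parts, so with N = 534 the expected counts are:
  white: 534 × 13/16 = 433.875
  colored: 534 × 3/16 = 100.125
χ² = Σ (O − E)² / E
  white: (436 − 433.875)² / 433.875 = 0.0104
  colored: (98 − 100.125)² / 100.125 = 0.0451
χ² = 0.0104 + 0.0451 = 0.0555 ≈ 0.056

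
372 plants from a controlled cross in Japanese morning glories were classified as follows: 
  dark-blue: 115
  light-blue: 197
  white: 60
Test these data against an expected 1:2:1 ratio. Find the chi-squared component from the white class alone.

Expected counts for N = 372 under a 1:2:1 ratio (total parts = 4):
  dark-blue: 372 × 1/4 = 93
  light-blue: 372 × 2/4 = 186
  white: 372 × 1/4 = 93
Contribution of white: (60 − 93)² / 93 = 11.7097

11.710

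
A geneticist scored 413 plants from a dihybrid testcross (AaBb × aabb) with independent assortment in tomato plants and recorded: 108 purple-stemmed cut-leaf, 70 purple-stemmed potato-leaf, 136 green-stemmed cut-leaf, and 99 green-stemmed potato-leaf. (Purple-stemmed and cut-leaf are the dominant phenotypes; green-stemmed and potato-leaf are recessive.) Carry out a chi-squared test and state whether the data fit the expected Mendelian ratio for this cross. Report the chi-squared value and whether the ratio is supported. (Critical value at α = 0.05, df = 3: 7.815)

21.489; not consistent

A dihybrid testcross with independent assortment gives a 1:1:1:1 ratio.
Total ratio parts = 4. Expected numbers out of 413:
  purple-stemmed cut-leaf: 413 × 1/4 = 103.25
  purple-stemmed potato-leaf: 413 × 1/4 = 103.25
  green-stemmed cut-leaf: 413 × 1/4 = 103.25
  green-stemmed potato-leaf: 413 × 1/4 = 103.25
χ² = Σ (O − E)² / E
  purple-stemmed cut-leaf: (108 − 103.25)² / 103.25 = 0.2185
  purple-stemmed potato-leaf: (70 − 103.25)² / 103.25 = 10.7076
  green-stemmed cut-leaf: (136 − 103.25)² / 103.25 = 10.3880
  green-stemmed potato-leaf: (99 − 103.25)² / 103.25 = 0.1749
χ² = 0.2185 + 10.7076 + 10.3880 + 0.1749 = 21.489
Degrees of freedom = 4 − 1 = 3; critical value at α = 0.05 is 7.815.
Since 21.489 > 7.815, we reject the null hypothesis — the data do not fit the 1:1:1:1 ratio.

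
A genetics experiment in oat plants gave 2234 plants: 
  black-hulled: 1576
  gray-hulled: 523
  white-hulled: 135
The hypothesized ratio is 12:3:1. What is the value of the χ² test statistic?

31.946

Under the 12:3:1 hypothesis (Σ ratio = 16, N = 2234):
  black-hulled: 2234 × 12/16 = 1675.5
  gray-hulled: 2234 × 3/16 = 418.875
  white-hulled: 2234 × 1/16 = 139.625
χ² = Σ (O − E)² / E
  black-hulled: (1576 − 1675.5)² / 1675.5 = 5.9088
  gray-hulled: (523 − 418.875)² / 418.875 = 25.8837
  white-hulled: (135 − 139.625)² / 139.625 = 0.1532
χ² = 5.9088 + 25.8837 + 0.1532 = 31.9457 ≈ 31.946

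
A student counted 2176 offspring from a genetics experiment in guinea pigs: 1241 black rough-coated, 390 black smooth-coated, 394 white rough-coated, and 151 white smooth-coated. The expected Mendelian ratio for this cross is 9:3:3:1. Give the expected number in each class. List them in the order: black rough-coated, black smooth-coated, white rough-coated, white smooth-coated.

1224, 408, 408, 136

The 9:3:3:1 ratio has 16 parts, so with N = 2176 the expected counts are:
  black rough-coated: 2176 × 9/16 = 1224
  black smooth-coated: 2176 × 3/16 = 408
  white rough-coated: 2176 × 3/16 = 408
  white smooth-coated: 2176 × 1/16 = 136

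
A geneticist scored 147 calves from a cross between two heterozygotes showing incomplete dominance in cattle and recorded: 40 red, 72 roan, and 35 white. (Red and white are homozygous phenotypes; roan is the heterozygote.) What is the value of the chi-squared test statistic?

0.401

With incomplete dominance, a heterozygote × heterozygote cross gives a 1:2:1 phenotypic ratio.
Under the 1:2:1 hypothesis (Σ ratio = 4, N = 147):
  red: 147 × 1/4 = 36.75
  roan: 147 × 2/4 = 73.5
  white: 147 × 1/4 = 36.75
χ² = Σ (O − E)² / E
  red: (40 − 36.75)² / 36.75 = 0.2874
  roan: (72 − 73.5)² / 73.5 = 0.0306
  white: (35 − 36.75)² / 36.75 = 0.0833
χ² = 0.2874 + 0.0306 + 0.0833 = 0.4013 ≈ 0.401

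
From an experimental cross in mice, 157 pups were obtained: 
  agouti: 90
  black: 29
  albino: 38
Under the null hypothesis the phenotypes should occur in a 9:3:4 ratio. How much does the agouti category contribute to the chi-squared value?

0.032

The 9:3:4 ratio has 16 parts, so with N = 157 the expected counts are:
  agouti: 157 × 9/16 = 88.3125
  black: 157 × 3/16 = 29.4375
  albino: 157 × 4/16 = 39.25
Contribution of agouti: (90 − 88.3125)² / 88.3125 = 0.0322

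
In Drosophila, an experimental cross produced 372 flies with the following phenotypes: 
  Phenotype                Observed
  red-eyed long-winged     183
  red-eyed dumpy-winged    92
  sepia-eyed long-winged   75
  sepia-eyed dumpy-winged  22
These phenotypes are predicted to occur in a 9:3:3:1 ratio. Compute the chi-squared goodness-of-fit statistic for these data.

10.853

Total ratio parts = 16. Expected numbers out of 372:
  red-eyed long-winged: 372 × 9/16 = 209.25
  red-eyed dumpy-winged: 372 × 3/16 = 69.75
  sepia-eyed long-winged: 372 × 3/16 = 69.75
  sepia-eyed dumpy-winged: 372 × 1/16 = 23.25
χ² = Σ (O − E)² / E
  red-eyed long-winged: (183 − 209.25)² / 209.25 = 3.2930
  red-eyed dumpy-winged: (92 − 69.75)² / 69.75 = 7.0977
  sepia-eyed long-winged: (75 − 69.75)² / 69.75 = 0.3952
  sepia-eyed dumpy-winged: (22 − 23.25)² / 23.25 = 0.0672
χ² = 3.2930 + 7.0977 + 0.3952 + 0.0672 = 10.8531 ≈ 10.853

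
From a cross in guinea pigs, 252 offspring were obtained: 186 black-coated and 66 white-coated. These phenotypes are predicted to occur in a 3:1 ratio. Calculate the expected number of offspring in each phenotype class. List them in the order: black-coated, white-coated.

189, 63

Under the 3:1 hypothesis (Σ ratio = 4, N = 252):
  black-coated: 252 × 3/4 = 189
  white-coated: 252 × 1/4 = 63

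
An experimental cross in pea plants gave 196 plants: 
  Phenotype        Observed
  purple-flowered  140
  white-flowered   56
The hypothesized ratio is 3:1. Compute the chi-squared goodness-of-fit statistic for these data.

1.333

Under the 3:1 hypothesis (Σ ratio = 4, N = 196):
  purple-flowered: 196 × 3/4 = 147
  white-flowered: 196 × 1/4 = 49
χ² = Σ (O − E)² / E
  purple-flowered: (140 − 147)² / 147 = 0.3333
  white-flowered: (56 − 49)² / 49 = 1.0000
χ² = 0.3333 + 1.0000 = 1.3333 ≈ 1.333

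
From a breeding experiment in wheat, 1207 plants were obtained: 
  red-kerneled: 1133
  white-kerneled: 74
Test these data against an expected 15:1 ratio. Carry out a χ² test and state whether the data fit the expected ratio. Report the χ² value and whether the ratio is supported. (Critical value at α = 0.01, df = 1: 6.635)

Under the 15:1 hypothesis (Σ ratio = 16, N = 1207):
  red-kerneled: 1207 × 15/16 = 1131.5625
  white-kerneled: 1207 × 1/16 = 75.4375
χ² = Σ (O − E)² / E
  red-kerneled: (1133 − 1131.5625)² / 1131.5625 = 0.0018
  white-kerneled: (74 − 75.4375)² / 75.4375 = 0.0274
χ² = 0.0018 + 0.0274 = 0.0292 ≈ 0.029
Degrees of freedom = 2 − 1 = 1; critical value at α = 0.01 is 6.635.
Since 0.029 < 6.635, we fail to reject the null hypothesis — the data are consistent with the 15:1 ratio.

0.029; consistent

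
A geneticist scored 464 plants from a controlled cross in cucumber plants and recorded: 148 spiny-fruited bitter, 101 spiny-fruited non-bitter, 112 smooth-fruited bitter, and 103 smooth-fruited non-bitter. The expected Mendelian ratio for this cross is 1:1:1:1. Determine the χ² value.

12.362

Expected counts for N = 464 under a 1:1:1:1 ratio (total parts = 4):
  spiny-fruited bitter: 464 × 1/4 = 116
  spiny-fruited non-bitter: 464 × 1/4 = 116
  smooth-fruited bitter: 464 × 1/4 = 116
  smooth-fruited non-bitter: 464 × 1/4 = 116
χ² = Σ (O − E)² / E
  spiny-fruited bitter: (148 − 116)² / 116 = 8.8276
  spiny-fruited non-bitter: (101 − 116)² / 116 = 1.9397
  smooth-fruited bitter: (112 − 116)² / 116 = 0.1379
  smooth-fruited non-bitter: (103 − 116)² / 116 = 1.4569
χ² = 8.8276 + 1.9397 + 0.1379 + 1.4569 = 12.3621 ≈ 12.362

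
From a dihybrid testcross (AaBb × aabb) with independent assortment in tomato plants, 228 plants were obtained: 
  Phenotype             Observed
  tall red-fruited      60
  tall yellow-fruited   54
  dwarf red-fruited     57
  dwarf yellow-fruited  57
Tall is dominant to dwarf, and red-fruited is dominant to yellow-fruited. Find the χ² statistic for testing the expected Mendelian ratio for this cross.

A dihybrid testcross with independent assortment gives a 1:1:1:1 ratio.
Expected counts for N = 228 under a 1:1:1:1 ratio (total parts = 4):
  tall red-fruited: 228 × 1/4 = 57
  tall yellow-fruited: 228 × 1/4 = 57
  dwarf red-fruited: 228 × 1/4 = 57
  dwarf yellow-fruited: 228 × 1/4 = 57
χ² = Σ (O − E)² / E
  tall red-fruited: (60 − 57)² / 57 = 0.1579
  tall yellow-fruited: (54 − 57)² / 57 = 0.1579
  dwarf red-fruited: (57 − 57)² / 57 = 0.0000
  dwarf yellow-fruited: (57 − 57)² / 57 = 0.0000
χ² = 0.1579 + 0.1579 + 0.0000 + 0.0000 = 0.3158 ≈ 0.316

0.316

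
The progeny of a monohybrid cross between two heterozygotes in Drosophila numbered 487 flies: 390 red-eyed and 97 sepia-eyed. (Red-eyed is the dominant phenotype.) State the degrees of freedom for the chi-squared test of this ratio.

1

For a monohybrid cross between heterozygotes with complete dominance, the expected phenotypic ratio is 3:1.
A goodness-of-fit test with 2 phenotype classes has df = 2 − 1 = 1.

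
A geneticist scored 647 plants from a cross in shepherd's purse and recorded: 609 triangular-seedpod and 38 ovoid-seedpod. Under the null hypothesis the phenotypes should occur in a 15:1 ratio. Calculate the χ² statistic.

Under the 15:1 hypothesis (Σ ratio = 16, N = 647):
  triangular-seedpod: 647 × 15/16 = 606.5625
  ovoid-seedpod: 647 × 1/16 = 40.4375
χ² = Σ (O − E)² / E
  triangular-seedpod: (609 − 606.5625)² / 606.5625 = 0.0098
  ovoid-seedpod: (38 − 40.4375)² / 40.4375 = 0.1469
χ² = 0.0098 + 0.1469 = 0.1567 ≈ 0.157

0.157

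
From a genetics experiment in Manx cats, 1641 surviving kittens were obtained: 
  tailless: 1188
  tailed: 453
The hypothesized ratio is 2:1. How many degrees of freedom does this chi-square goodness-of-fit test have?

A goodness-of-fit test with 2 phenotype classes has df = 2 − 1 = 1.

1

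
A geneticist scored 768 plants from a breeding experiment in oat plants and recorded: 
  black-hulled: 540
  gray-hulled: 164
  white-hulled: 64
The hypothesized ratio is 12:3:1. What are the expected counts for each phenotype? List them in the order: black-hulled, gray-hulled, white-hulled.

576, 144, 48

Total ratio parts = 16. Expected numbers out of 768:
  black-hulled: 768 × 12/16 = 576
  gray-hulled: 768 × 3/16 = 144
  white-hulled: 768 × 1/16 = 48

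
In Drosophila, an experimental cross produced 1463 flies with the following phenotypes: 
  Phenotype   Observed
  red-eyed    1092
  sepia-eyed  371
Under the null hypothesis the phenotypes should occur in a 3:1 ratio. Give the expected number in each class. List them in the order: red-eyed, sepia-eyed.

Expected counts for N = 1463 under a 3:1 ratio (total parts = 4):
  red-eyed: 1463 × 3/4 = 1097.25
  sepia-eyed: 1463 × 1/4 = 365.75

1097.25, 365.75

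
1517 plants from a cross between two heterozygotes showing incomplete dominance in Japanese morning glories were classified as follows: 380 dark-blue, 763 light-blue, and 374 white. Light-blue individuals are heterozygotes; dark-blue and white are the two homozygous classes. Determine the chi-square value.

0.101

With incomplete dominance, a heterozygote × heterozygote cross gives a 1:2:1 phenotypic ratio.
The 1:2:1 ratio has 4 parts, so with N = 1517 the expected counts are:
  dark-blue: 1517 × 1/4 = 379.25
  light-blue: 1517 × 2/4 = 758.5
  white: 1517 × 1/4 = 379.25
χ² = Σ (O − E)² / E
  dark-blue: (380 − 379.25)² / 379.25 = 0.0015
  light-blue: (763 − 758.5)² / 758.5 = 0.0267
  white: (374 − 379.25)² / 379.25 = 0.0727
χ² = 0.0015 + 0.0267 + 0.0727 = 0.1009 ≈ 0.101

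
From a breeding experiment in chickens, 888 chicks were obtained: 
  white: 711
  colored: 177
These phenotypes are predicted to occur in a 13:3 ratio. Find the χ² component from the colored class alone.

Under the 13:3 hypothesis (Σ ratio = 16, N = 888):
  white: 888 × 13/16 = 721.5
  colored: 888 × 3/16 = 166.5
Contribution of colored: (177 − 166.5)² / 166.5 = 0.6622

0.662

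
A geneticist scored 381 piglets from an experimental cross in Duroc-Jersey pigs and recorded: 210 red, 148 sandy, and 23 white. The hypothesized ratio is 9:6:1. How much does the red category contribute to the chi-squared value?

Under the 9:6:1 hypothesis (Σ ratio = 16, N = 381):
  red: 381 × 9/16 = 214.3125
  sandy: 381 × 6/16 = 142.875
  white: 381 × 1/16 = 23.8125
Contribution of red: (210 − 214.3125)² / 214.3125 = 0.0868

0.087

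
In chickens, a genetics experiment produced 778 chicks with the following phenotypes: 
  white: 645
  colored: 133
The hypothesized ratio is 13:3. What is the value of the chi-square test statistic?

The 13:3 ratio has 16 parts, so with N = 778 the expected counts are:
  white: 778 × 13/16 = 632.125
  colored: 778 × 3/16 = 145.875
χ² = Σ (O − E)² / E
  white: (645 − 632.125)² / 632.125 = 0.2622
  colored: (133 − 145.875)² / 145.875 = 1.1364
χ² = 0.2622 + 1.1364 = 1.3986 ≈ 1.399

1.399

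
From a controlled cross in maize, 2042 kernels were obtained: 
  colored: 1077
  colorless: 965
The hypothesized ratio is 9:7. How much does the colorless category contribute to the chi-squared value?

5.742

Expected counts for N = 2042 under a 9:7 ratio (total parts = 16):
  colored: 2042 × 9/16 = 1148.625
  colorless: 2042 × 7/16 = 893.375
Contribution of colorless: (965 − 893.375)² / 893.375 = 5.7424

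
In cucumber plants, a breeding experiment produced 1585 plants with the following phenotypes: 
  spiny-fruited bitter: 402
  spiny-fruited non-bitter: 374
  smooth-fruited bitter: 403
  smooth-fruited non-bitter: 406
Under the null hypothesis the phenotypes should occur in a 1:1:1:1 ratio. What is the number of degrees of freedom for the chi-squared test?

A goodness-of-fit test with 4 phenotype classes has df = 4 − 1 = 3.

3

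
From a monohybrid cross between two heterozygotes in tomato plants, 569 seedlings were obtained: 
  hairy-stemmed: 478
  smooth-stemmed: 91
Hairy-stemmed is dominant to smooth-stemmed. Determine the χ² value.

24.619

For a monohybrid cross between heterozygotes with complete dominance, the expected phenotypic ratio is 3:1.
Expected counts for N = 569 under a 3:1 ratio (total parts = 4):
  hairy-stemmed: 569 × 3/4 = 426.75
  smooth-stemmed: 569 × 1/4 = 142.25
χ² = Σ (O − E)² / E
  hairy-stemmed: (478 − 426.75)² / 426.75 = 6.1548
  smooth-stemmed: (91 − 142.25)² / 142.25 = 18.4644
χ² = 6.1548 + 18.4644 = 24.6192 ≈ 24.619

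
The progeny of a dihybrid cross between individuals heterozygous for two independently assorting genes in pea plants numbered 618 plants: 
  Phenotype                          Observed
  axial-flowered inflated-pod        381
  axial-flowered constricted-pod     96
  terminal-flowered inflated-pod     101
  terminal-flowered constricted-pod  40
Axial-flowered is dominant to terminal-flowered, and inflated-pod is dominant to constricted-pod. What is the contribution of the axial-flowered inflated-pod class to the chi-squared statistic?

A dihybrid F₂ with independent assortment and complete dominance at both loci gives a 9:3:3:1 phenotypic ratio.
The 9:3:3:1 ratio has 16 parts, so with N = 618 the expected counts are:
  axial-flowered inflated-pod: 618 × 9/16 = 347.625
  axial-flowered constricted-pod: 618 × 3/16 = 115.875
  terminal-flowered inflated-pod: 618 × 3/16 = 115.875
  terminal-flowered constricted-pod: 618 × 1/16 = 38.625
Contribution of axial-flowered inflated-pod: (381 − 347.625)² / 347.625 = 3.2043

3.204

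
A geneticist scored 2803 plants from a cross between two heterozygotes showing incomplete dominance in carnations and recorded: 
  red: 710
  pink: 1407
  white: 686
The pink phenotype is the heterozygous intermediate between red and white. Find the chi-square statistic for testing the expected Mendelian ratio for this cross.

0.454

With incomplete dominance, a heterozygote × heterozygote cross gives a 1:2:1 phenotypic ratio.
Expected counts for N = 2803 under a 1:2:1 ratio (total parts = 4):
  red: 2803 × 1/4 = 700.75
  pink: 2803 × 2/4 = 1401.5
  white: 2803 × 1/4 = 700.75
χ² = Σ (O − E)² / E
  red: (710 − 700.75)² / 700.75 = 0.1221
  pink: (1407 − 1401.5)² / 1401.5 = 0.0216
  white: (686 − 700.75)² / 700.75 = 0.3105
χ² = 0.1221 + 0.0216 + 0.3105 = 0.4542 ≈ 0.454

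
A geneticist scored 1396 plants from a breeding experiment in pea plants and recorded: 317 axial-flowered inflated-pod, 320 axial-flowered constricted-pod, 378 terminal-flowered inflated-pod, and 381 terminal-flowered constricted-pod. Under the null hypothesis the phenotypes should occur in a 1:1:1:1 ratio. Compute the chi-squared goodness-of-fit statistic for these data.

10.688

Expected counts for N = 1396 under a 1:1:1:1 ratio (total parts = 4):
  axial-flowered inflated-pod: 1396 × 1/4 = 349
  axial-flowered constricted-pod: 1396 × 1/4 = 349
  terminal-flowered inflated-pod: 1396 × 1/4 = 349
  terminal-flowered constricted-pod: 1396 × 1/4 = 349
χ² = Σ (O − E)² / E
  axial-flowered inflated-pod: (317 − 349)² / 349 = 2.9341
  axial-flowered constricted-pod: (320 − 349)² / 349 = 2.4097
  terminal-flowered inflated-pod: (378 − 349)² / 349 = 2.4097
  terminal-flowered constricted-pod: (381 − 349)² / 349 = 2.9341
χ² = 2.9341 + 2.4097 + 2.4097 + 2.9341 = 10.6876 ≈ 10.688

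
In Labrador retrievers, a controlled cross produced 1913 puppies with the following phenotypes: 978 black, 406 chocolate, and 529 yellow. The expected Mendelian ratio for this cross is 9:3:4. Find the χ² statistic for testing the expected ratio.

20.563

Total ratio parts = 16. Expected numbers out of 1913:
  black: 1913 × 9/16 = 1076.0625
  chocolate: 1913 × 3/16 = 358.6875
  yellow: 1913 × 4/16 = 478.25
χ² = Σ (O − E)² / E
  black: (978 − 1076.0625)² / 1076.0625 = 8.9365
  chocolate: (406 − 358.6875)² / 358.6875 = 6.2407
  yellow: (529 − 478.25)² / 478.25 = 5.3854
χ² = 8.9365 + 6.2407 + 5.3854 = 20.5626 ≈ 20.563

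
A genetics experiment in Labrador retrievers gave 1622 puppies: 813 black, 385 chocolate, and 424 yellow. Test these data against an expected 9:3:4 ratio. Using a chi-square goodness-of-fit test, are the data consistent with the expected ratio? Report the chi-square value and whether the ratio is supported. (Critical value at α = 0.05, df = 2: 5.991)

33.175; not consistent

The 9:3:4 ratio has 16 parts, so with N = 1622 the expected counts are:
  black: 1622 × 9/16 = 912.375
  chocolate: 1622 × 3/16 = 304.125
  yellow: 1622 × 4/16 = 405.5
χ² = Σ (O − E)² / E
  black: (813 − 912.375)² / 912.375 = 10.8238
  chocolate: (385 − 304.125)² / 304.125 = 21.5068
  yellow: (424 − 405.5)² / 405.5 = 0.8440
χ² = 10.8238 + 21.5068 + 0.8440 = 33.1746 ≈ 33.175
Degrees of freedom = 3 − 1 = 2; critical value at α = 0.05 is 5.991.
Since 33.175 > 5.991, we reject the null hypothesis — the data do not fit the 9:3:4 ratio.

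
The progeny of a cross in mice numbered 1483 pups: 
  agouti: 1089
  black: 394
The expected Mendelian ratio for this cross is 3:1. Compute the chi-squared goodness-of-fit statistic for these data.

1.944

Expected counts for N = 1483 under a 3:1 ratio (total parts = 4):
  agouti: 1483 × 3/4 = 1112.25
  black: 1483 × 1/4 = 370.75
χ² = Σ (O − E)² / E
  agouti: (1089 − 1112.25)² / 1112.25 = 0.4860
  black: (394 − 370.75)² / 370.75 = 1.4580
χ² = 0.4860 + 1.4580 = 1.944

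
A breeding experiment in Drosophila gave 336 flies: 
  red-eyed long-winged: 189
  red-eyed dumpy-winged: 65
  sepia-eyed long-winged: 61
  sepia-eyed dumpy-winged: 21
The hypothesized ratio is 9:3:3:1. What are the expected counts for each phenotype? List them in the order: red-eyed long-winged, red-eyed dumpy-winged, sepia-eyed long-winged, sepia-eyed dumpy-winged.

189, 63, 63, 21

The 9:3:3:1 ratio has 16 parts, so with N = 336 the expected counts are:
  red-eyed long-winged: 336 × 9/16 = 189
  red-eyed dumpy-winged: 336 × 3/16 = 63
  sepia-eyed long-winged: 336 × 3/16 = 63
  sepia-eyed dumpy-winged: 336 × 1/16 = 21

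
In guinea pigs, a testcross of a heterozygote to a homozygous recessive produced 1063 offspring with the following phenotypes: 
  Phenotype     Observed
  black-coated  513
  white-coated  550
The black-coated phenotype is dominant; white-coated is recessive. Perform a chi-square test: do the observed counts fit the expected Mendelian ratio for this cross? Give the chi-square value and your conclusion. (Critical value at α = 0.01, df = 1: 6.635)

1.288; consistent

A testcross of a heterozygote (Aa × aa) gives a 1:1 phenotypic ratio.
Total ratio parts = 2. Expected numbers out of 1063:
  black-coated: 1063 × 1/2 = 531.5
  white-coated: 1063 × 1/2 = 531.5
χ² = Σ (O − E)² / E
  black-coated: (513 − 531.5)² / 531.5 = 0.6439
  white-coated: (550 − 531.5)² / 531.5 = 0.6439
χ² = 0.6439 + 0.6439 = 1.2878 ≈ 1.288
Degrees of freedom = 2 − 1 = 1; critical value at α = 0.01 is 6.635.
Since 1.288 < 6.635, we fail to reject the null hypothesis — the data are consistent with the 1:1 ratio.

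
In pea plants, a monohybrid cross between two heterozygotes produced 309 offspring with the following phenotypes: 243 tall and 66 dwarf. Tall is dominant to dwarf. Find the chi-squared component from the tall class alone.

For a monohybrid cross between heterozygotes with complete dominance, the expected phenotypic ratio is 3:1.
The 3:1 ratio has 4 parts, so with N = 309 the expected counts are:
  tall: 309 × 3/4 = 231.75
  dwarf: 309 × 1/4 = 77.25
Contribution of tall: (243 − 231.75)² / 231.75 = 0.5461

0.546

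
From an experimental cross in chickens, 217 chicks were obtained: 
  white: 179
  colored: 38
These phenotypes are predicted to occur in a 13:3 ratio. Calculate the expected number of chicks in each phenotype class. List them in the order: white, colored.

176.3125, 40.6875

Total ratio parts = 16. Expected numbers out of 217:
  white: 217 × 13/16 = 176.3125
  colored: 217 × 3/16 = 40.6875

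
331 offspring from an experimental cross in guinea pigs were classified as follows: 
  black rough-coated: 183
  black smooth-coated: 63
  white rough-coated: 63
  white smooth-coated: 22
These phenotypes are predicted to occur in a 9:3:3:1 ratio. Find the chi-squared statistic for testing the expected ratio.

0.166

The 9:3:3:1 ratio has 16 parts, so with N = 331 the expected counts are:
  black rough-coated: 331 × 9/16 = 186.1875
  black smooth-coated: 331 × 3/16 = 62.0625
  white rough-coated: 331 × 3/16 = 62.0625
  white smooth-coated: 331 × 1/16 = 20.6875
χ² = Σ (O − E)² / E
  black rough-coated: (183 − 186.1875)² / 186.1875 = 0.0546
  black smooth-coated: (63 − 62.0625)² / 62.0625 = 0.0142
  white rough-coated: (63 − 62.0625)² / 62.0625 = 0.0142
  white smooth-coated: (22 − 20.6875)² / 20.6875 = 0.0833
χ² = 0.0546 + 0.0142 + 0.0142 + 0.0833 = 0.1663 ≈ 0.166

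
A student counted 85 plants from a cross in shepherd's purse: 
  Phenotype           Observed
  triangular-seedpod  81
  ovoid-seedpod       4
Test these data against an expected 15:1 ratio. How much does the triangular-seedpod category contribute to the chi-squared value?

Expected counts for N = 85 under a 15:1 ratio (total parts = 16):
  triangular-seedpod: 85 × 15/16 = 79.6875
  ovoid-seedpod: 85 × 1/16 = 5.3125
Contribution of triangular-seedpod: (81 − 79.6875)² / 79.6875 = 0.0216

0.022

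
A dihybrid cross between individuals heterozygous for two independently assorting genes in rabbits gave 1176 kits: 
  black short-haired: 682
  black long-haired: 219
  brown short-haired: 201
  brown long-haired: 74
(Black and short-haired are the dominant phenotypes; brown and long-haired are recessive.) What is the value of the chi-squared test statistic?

A dihybrid F₂ with independent assortment and complete dominance at both loci gives a 9:3:3:1 phenotypic ratio.
Total ratio parts = 16. Expected numbers out of 1176:
  black short-haired: 1176 × 9/16 = 661.5
  black long-haired: 1176 × 3/16 = 220.5
  brown short-haired: 1176 × 3/16 = 220.5
  brown long-haired: 1176 × 1/16 = 73.5
χ² = Σ (O − E)² / E
  black short-haired: (682 − 661.5)² / 661.5 = 0.6353
  black long-haired: (219 − 220.5)² / 220.5 = 0.0102
  brown short-haired: (201 − 220.5)² / 220.5 = 1.7245
  brown long-haired: (74 − 73.5)² / 73.5 = 0.0034
χ² = 0.6353 + 0.0102 + 1.7245 + 0.0034 = 2.3734 ≈ 2.373

2.373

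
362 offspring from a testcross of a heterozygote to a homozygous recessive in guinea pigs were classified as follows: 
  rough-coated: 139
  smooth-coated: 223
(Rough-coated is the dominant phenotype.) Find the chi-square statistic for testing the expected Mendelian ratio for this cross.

19.492

A testcross of a heterozygote (Aa × aa) gives a 1:1 phenotypic ratio.
The 1:1 ratio has 2 parts, so with N = 362 the expected counts are:
  rough-coated: 362 × 1/2 = 181
  smooth-coated: 362 × 1/2 = 181
χ² = Σ (O − E)² / E
  rough-coated: (139 − 181)² / 181 = 9.7459
  smooth-coated: (223 − 181)² / 181 = 9.7459
χ² = 9.7459 + 9.7459 = 19.4918 ≈ 19.492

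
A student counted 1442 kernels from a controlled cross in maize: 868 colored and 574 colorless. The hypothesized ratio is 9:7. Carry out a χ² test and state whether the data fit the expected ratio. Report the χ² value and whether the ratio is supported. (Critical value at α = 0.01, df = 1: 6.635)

Expected counts for N = 1442 under a 9:7 ratio (total parts = 16):
  colored: 1442 × 9/16 = 811.125
  colorless: 1442 × 7/16 = 630.875
χ² = Σ (O − E)² / E
  colored: (868 − 811.125)² / 811.125 = 3.9880
  colorless: (574 − 630.875)² / 630.875 = 5.1274
χ² = 3.9880 + 5.1274 = 9.1154 ≈ 9.115
Degrees of freedom = 2 − 1 = 1; critical value at α = 0.01 is 6.635.
Since 9.115 > 6.635, we reject the null hypothesis — the data do not fit the 9:7 ratio.

9.115; not consistent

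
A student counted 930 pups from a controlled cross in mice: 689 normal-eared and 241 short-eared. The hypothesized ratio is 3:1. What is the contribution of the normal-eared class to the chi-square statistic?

The 3:1 ratio has 4 parts, so with N = 930 the expected counts are:
  normal-eared: 930 × 3/4 = 697.5
  short-eared: 930 × 1/4 = 232.5
Contribution of normal-eared: (689 − 697.5)² / 697.5 = 0.1036

0.104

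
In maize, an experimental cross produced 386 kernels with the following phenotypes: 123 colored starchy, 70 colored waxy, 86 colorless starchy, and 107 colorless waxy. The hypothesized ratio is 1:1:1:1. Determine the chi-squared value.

Total ratio parts = 4. Expected numbers out of 386:
  colored starchy: 386 × 1/4 = 96.5
  colored waxy: 386 × 1/4 = 96.5
  colorless starchy: 386 × 1/4 = 96.5
  colorless waxy: 386 × 1/4 = 96.5
χ² = Σ (O − E)² / E
  colored starchy: (123 − 96.5)² / 96.5 = 7.2772
  colored waxy: (70 − 96.5)² / 96.5 = 7.2772
  colorless starchy: (86 − 96.5)² / 96.5 = 1.1425
  colorless waxy: (107 − 96.5)² / 96.5 = 1.1425
χ² = 7.2772 + 7.2772 + 1.1425 + 1.1425 = 16.8394 ≈ 16.839

16.839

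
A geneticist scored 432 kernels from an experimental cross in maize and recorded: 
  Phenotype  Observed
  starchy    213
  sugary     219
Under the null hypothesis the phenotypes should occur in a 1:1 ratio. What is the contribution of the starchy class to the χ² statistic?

Total ratio parts = 2. Expected numbers out of 432:
  starchy: 432 × 1/2 = 216
  sugary: 432 × 1/2 = 216
Contribution of starchy: (213 − 216)² / 216 = 0.0417

0.042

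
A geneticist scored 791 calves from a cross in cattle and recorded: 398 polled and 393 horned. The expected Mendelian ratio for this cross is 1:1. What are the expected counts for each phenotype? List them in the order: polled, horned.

395.5, 395.5

Under the 1:1 hypothesis (Σ ratio = 2, N = 791):
  polled: 791 × 1/2 = 395.5
  horned: 791 × 1/2 = 395.5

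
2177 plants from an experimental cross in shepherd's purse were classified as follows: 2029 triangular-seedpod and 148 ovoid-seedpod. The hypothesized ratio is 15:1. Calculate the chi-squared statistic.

1.117

Expected counts for N = 2177 under a 15:1 ratio (total parts = 16):
  triangular-seedpod: 2177 × 15/16 = 2040.9375
  ovoid-seedpod: 2177 × 1/16 = 136.0625
χ² = Σ (O − E)² / E
  triangular-seedpod: (2029 − 2040.9375)² / 2040.9375 = 0.0698
  ovoid-seedpod: (148 − 136.0625)² / 136.0625 = 1.0473
χ² = 0.0698 + 1.0473 = 1.1171 ≈ 1.117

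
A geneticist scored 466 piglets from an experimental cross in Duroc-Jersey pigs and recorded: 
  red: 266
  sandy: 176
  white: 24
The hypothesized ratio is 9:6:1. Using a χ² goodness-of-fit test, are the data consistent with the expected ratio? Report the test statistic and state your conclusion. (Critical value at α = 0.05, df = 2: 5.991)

Total ratio parts = 16. Expected numbers out of 466:
  red: 466 × 9/16 = 262.125
  sandy: 466 × 6/16 = 174.75
  white: 466 × 1/16 = 29.125
χ² = Σ (O − E)² / E
  red: (266 − 262.125)² / 262.125 = 0.0573
  sandy: (176 − 174.75)² / 174.75 = 0.0089
  white: (24 − 29.125)² / 29.125 = 0.9018
χ² = 0.0573 + 0.0089 + 0.9018 = 0.968
Degrees of freedom = 3 − 1 = 2; critical value at α = 0.05 is 5.991.
Since 0.968 < 5.991, we fail to reject the null hypothesis — the data are consistent with the 9:6:1 ratio.

0.968; consistent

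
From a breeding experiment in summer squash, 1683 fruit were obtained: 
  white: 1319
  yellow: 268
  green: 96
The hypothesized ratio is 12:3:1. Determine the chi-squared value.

The 12:3:1 ratio has 16 parts, so with N = 1683 the expected counts are:
  white: 1683 × 12/16 = 1262.25
  yellow: 1683 × 3/16 = 315.5625
  green: 1683 × 1/16 = 105.1875
χ² = Σ (O − E)² / E
  white: (1319 − 1262.25)² / 1262.25 = 2.5514
  yellow: (268 − 315.5625)² / 315.5625 = 7.1688
  green: (96 − 105.1875)² / 105.1875 = 0.8025
χ² = 2.5514 + 7.1688 + 0.8025 = 10.5227 ≈ 10.523

10.523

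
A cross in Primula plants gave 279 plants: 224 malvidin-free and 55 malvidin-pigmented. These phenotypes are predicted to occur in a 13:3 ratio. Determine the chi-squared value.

The 13:3 ratio has 16 parts, so with N = 279 the expected counts are:
  malvidin-free: 279 × 13/16 = 226.6875
  malvidin-pigmented: 279 × 3/16 = 52.3125
χ² = Σ (O − E)² / E
  malvidin-free: (224 − 226.6875)² / 226.6875 = 0.0319
  malvidin-pigmented: (55 − 52.3125)² / 52.3125 = 0.1381
χ² = 0.0319 + 0.1381 = 0.170

0.170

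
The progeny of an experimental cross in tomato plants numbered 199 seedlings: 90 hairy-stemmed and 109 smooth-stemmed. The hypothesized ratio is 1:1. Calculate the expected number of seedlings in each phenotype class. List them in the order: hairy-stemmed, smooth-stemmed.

99.5, 99.5

Total ratio parts = 2. Expected numbers out of 199:
  hairy-stemmed: 199 × 1/2 = 99.5
  smooth-stemmed: 199 × 1/2 = 99.5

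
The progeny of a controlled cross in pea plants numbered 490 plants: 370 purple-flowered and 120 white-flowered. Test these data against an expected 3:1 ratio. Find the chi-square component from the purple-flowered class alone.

0.017

The 3:1 ratio has 4 parts, so with N = 490 the expected counts are:
  purple-flowered: 490 × 3/4 = 367.5
  white-flowered: 490 × 1/4 = 122.5
Contribution of purple-flowered: (370 − 367.5)² / 367.5 = 0.0170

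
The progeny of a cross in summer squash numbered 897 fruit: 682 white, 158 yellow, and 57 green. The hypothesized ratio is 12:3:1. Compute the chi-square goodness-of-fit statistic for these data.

Under the 12:3:1 hypothesis (Σ ratio = 16, N = 897):
  white: 897 × 12/16 = 672.75
  yellow: 897 × 3/16 = 168.1875
  green: 897 × 1/16 = 56.0625
χ² = Σ (O − E)² / E
  white: (682 − 672.75)² / 672.75 = 0.1272
  yellow: (158 − 168.1875)² / 168.1875 = 0.6171
  green: (57 − 56.0625)² / 56.0625 = 0.0157
χ² = 0.1272 + 0.6171 + 0.0157 = 0.760

0.760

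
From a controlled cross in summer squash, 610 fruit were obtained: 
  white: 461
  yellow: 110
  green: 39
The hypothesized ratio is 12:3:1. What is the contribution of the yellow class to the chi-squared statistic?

0.167

Under the 12:3:1 hypothesis (Σ ratio = 16, N = 610):
  white: 610 × 12/16 = 457.5
  yellow: 610 × 3/16 = 114.375
  green: 610 × 1/16 = 38.125
Contribution of yellow: (110 − 114.375)² / 114.375 = 0.1673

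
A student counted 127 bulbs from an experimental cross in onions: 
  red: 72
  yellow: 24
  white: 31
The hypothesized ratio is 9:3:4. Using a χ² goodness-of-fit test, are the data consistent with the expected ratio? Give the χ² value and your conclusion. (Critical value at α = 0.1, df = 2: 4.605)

0.024; consistent

Expected counts for N = 127 under a 9:3:4 ratio (total parts = 16):
  red: 127 × 9/16 = 71.4375
  yellow: 127 × 3/16 = 23.8125
  white: 127 × 4/16 = 31.75
χ² = Σ (O − E)² / E
  red: (72 − 71.4375)² / 71.4375 = 0.0044
  yellow: (24 − 23.8125)² / 23.8125 = 0.0015
  white: (31 − 31.75)² / 31.75 = 0.0177
χ² = 0.0044 + 0.0015 + 0.0177 = 0.0236 ≈ 0.024
Degrees of freedom = 3 − 1 = 2; critical value at α = 0.1 is 4.605.
Since 0.024 < 4.605, we fail to reject the null hypothesis — the data are consistent with the 9:3:4 ratio.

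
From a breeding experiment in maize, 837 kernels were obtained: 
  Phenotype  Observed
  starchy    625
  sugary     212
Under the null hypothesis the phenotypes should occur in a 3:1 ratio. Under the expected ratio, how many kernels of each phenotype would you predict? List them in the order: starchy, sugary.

627.75, 209.25

Expected counts for N = 837 under a 3:1 ratio (total parts = 4):
  starchy: 837 × 3/4 = 627.75
  sugary: 837 × 1/4 = 209.25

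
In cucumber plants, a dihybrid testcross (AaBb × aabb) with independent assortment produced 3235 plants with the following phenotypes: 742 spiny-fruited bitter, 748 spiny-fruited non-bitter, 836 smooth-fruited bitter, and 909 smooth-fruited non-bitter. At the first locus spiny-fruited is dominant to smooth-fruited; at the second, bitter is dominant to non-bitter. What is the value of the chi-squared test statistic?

23.417

A dihybrid testcross with independent assortment gives a 1:1:1:1 ratio.
Expected counts for N = 3235 under a 1:1:1:1 ratio (total parts = 4):
  spiny-fruited bitter: 3235 × 1/4 = 808.75
  spiny-fruited non-bitter: 3235 × 1/4 = 808.75
  smooth-fruited bitter: 3235 × 1/4 = 808.75
  smooth-fruited non-bitter: 3235 × 1/4 = 808.75
χ² = Σ (O − E)² / E
  spiny-fruited bitter: (742 − 808.75)² / 808.75 = 5.5092
  spiny-fruited non-bitter: (748 − 808.75)² / 808.75 = 4.5633
  smooth-fruited bitter: (836 − 808.75)² / 808.75 = 0.9182
  smooth-fruited non-bitter: (909 − 808.75)² / 808.75 = 12.4267
χ² = 5.5092 + 4.5633 + 0.9182 + 12.4267 = 23.4174 ≈ 23.417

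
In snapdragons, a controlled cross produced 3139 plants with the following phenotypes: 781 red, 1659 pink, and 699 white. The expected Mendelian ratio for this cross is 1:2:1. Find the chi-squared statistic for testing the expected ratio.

Total ratio parts = 4. Expected numbers out of 3139:
  red: 3139 × 1/4 = 784.75
  pink: 3139 × 2/4 = 1569.5
  white: 3139 × 1/4 = 784.75
χ² = Σ (O − E)² / E
  red: (781 − 784.75)² / 784.75 = 0.0179
  pink: (1659 − 1569.5)² / 1569.5 = 5.1037
  white: (699 − 784.75)² / 784.75 = 9.3699
χ² = 0.0179 + 5.1037 + 9.3699 = 14.4915 ≈ 14.492

14.492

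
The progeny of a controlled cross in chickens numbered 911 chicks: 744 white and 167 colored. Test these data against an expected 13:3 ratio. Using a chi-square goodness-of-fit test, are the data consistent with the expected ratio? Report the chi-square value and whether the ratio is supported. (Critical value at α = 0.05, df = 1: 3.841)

0.105; consistent

Expected counts for N = 911 under a 13:3 ratio (total parts = 16):
  white: 911 × 13/16 = 740.1875
  colored: 911 × 3/16 = 170.8125
χ² = Σ (O − E)² / E
  white: (744 − 740.1875)² / 740.1875 = 0.0196
  colored: (167 − 170.8125)² / 170.8125 = 0.0851
χ² = 0.0196 + 0.0851 = 0.1047 ≈ 0.105
Degrees of freedom = 2 − 1 = 1; critical value at α = 0.05 is 3.841.
Since 0.105 < 3.841, we fail to reject the null hypothesis — the data are consistent with the 13:3 ratio.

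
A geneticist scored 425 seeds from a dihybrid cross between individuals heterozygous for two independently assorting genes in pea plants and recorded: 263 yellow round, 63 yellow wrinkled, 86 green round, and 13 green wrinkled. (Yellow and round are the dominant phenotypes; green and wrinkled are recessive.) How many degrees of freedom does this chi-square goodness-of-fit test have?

A dihybrid F₂ with independent assortment and complete dominance at both loci gives a 9:3:3:1 phenotypic ratio.
A goodness-of-fit test with 4 phenotype classes has df = 4 − 1 = 3.

3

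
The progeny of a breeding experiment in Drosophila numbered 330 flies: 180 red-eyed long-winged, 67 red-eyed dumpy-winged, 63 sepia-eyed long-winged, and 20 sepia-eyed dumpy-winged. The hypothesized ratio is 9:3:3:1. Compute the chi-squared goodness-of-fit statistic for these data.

0.634

The 9:3:3:1 ratio has 16 parts, so with N = 330 the expected counts are:
  red-eyed long-winged: 330 × 9/16 = 185.625
  red-eyed dumpy-winged: 330 × 3/16 = 61.875
  sepia-eyed long-winged: 330 × 3/16 = 61.875
  sepia-eyed dumpy-winged: 330 × 1/16 = 20.625
χ² = Σ (O − E)² / E
  red-eyed long-winged: (180 − 185.625)² / 185.625 = 0.1705
  red-eyed dumpy-winged: (67 − 61.875)² / 61.875 = 0.4245
  sepia-eyed long-winged: (63 − 61.875)² / 61.875 = 0.0205
  sepia-eyed dumpy-winged: (20 − 20.625)² / 20.625 = 0.0189
χ² = 0.1705 + 0.4245 + 0.0205 + 0.0189 = 0.6344 ≈ 0.634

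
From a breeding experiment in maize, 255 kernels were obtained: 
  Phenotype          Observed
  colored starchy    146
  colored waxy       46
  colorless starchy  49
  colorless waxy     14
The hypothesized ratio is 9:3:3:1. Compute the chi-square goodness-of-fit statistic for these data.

The 9:3:3:1 ratio has 16 parts, so with N = 255 the expected counts are:
  colored starchy: 255 × 9/16 = 143.4375
  colored waxy: 255 × 3/16 = 47.8125
  colorless starchy: 255 × 3/16 = 47.8125
  colorless waxy: 255 × 1/16 = 15.9375
χ² = Σ (O − E)² / E
  colored starchy: (146 − 143.4375)² / 143.4375 = 0.0458
  colored waxy: (46 − 47.8125)² / 47.8125 = 0.0687
  colorless starchy: (49 − 47.8125)² / 47.8125 = 0.0295
  colorless waxy: (14 − 15.9375)² / 15.9375 = 0.2355
χ² = 0.0458 + 0.0687 + 0.0295 + 0.2355 = 0.3795 ≈ 0.380

0.380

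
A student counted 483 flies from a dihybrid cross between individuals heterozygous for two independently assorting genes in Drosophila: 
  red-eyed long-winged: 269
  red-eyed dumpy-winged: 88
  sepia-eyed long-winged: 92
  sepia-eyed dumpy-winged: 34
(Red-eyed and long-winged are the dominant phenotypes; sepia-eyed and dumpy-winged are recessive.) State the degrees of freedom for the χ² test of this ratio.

A dihybrid F₂ with independent assortment and complete dominance at both loci gives a 9:3:3:1 phenotypic ratio.
A goodness-of-fit test with 4 phenotype classes has df = 4 − 1 = 3.

3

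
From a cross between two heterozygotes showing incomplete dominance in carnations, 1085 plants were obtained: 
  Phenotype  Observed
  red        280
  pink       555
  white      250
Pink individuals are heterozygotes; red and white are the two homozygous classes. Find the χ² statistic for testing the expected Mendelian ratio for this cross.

2.235

With incomplete dominance, a heterozygote × heterozygote cross gives a 1:2:1 phenotypic ratio.
The 1:2:1 ratio has 4 parts, so with N = 1085 the expected counts are:
  red: 1085 × 1/4 = 271.25
  pink: 1085 × 2/4 = 542.5
  white: 1085 × 1/4 = 271.25
χ² = Σ (O − E)² / E
  red: (280 − 271.25)² / 271.25 = 0.2823
  pink: (555 − 542.5)² / 542.5 = 0.2880
  white: (250 − 271.25)² / 271.25 = 1.6647
χ² = 0.2823 + 0.2880 + 1.6647 = 2.235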